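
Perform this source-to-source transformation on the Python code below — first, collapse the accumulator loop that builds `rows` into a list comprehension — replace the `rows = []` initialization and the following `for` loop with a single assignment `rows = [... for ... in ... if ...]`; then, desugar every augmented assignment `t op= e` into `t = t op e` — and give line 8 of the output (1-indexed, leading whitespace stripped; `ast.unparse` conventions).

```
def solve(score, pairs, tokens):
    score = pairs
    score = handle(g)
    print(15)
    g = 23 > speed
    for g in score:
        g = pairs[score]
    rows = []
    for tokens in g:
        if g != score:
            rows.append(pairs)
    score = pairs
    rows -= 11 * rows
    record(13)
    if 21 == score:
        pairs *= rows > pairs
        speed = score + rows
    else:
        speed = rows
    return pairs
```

rows = [pairs for tokens in g if g != score]

Transformed code:
def solve(score, pairs, tokens):
    score = pairs
    score = handle(g)
    print(15)
    g = 23 > speed
    for g in score:
        g = pairs[score]
    rows = [pairs for tokens in g if g != score]
    score = pairs
    rows = rows - 11 * rows
    record(13)
    if 21 == score:
        pairs = pairs * (rows > pairs)
        speed = score + rows
    else:
        speed = rows
    return pairs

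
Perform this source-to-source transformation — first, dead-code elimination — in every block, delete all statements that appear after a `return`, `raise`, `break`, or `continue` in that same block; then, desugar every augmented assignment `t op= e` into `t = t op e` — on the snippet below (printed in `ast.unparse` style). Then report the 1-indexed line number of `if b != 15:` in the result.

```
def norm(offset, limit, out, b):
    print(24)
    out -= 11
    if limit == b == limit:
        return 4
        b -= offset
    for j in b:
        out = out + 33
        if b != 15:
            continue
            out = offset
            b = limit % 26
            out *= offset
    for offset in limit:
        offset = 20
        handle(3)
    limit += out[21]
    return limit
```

Transformed code:
def norm(offset, limit, out, b):
    print(24)
    out = out - 11
    if limit == b == limit:
        return 4
    for j in b:
        out = out + 33
        if b != 15:
            continue
    for offset in limit:
        offset = 20
        handle(3)
    limit = limit + out[21]
    return limit

8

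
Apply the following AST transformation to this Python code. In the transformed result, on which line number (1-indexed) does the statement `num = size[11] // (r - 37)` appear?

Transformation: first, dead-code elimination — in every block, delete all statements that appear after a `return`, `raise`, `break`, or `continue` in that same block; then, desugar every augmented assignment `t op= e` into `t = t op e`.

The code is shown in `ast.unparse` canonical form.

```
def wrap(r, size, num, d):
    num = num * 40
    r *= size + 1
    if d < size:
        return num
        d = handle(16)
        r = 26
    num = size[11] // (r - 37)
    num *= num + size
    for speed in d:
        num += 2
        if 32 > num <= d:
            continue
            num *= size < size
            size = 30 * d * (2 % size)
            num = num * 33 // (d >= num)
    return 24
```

Transformed code:
def wrap(r, size, num, d):
    num = num * 40
    r = r * (size + 1)
    if d < size:
        return num
    num = size[11] // (r - 37)
    num = num * (num + size)
    for speed in d:
        num = num + 2
        if 32 > num <= d:
            continue
    return 24

6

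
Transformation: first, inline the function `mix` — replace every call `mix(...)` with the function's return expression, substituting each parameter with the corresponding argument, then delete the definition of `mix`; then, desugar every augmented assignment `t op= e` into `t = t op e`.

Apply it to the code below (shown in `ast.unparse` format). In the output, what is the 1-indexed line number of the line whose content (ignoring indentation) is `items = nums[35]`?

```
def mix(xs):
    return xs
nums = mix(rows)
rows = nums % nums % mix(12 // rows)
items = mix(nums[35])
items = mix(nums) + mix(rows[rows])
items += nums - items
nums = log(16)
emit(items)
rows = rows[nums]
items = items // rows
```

3

Transformed code:
nums = rows
rows = nums % nums % (12 // rows)
items = nums[35]
items = nums + rows[rows]
items = items + (nums - items)
nums = log(16)
emit(items)
rows = rows[nums]
items = items // rows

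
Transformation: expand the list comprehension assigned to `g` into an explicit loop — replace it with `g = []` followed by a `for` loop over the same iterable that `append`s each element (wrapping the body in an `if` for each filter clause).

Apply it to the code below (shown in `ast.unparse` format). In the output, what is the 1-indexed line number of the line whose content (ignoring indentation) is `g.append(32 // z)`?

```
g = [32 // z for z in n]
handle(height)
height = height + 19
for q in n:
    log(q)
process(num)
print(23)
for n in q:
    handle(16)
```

3

Transformed code:
g = []
for z in n:
    g.append(32 // z)
handle(height)
height = height + 19
for q in n:
    log(q)
process(num)
print(23)
for n in q:
    handle(16)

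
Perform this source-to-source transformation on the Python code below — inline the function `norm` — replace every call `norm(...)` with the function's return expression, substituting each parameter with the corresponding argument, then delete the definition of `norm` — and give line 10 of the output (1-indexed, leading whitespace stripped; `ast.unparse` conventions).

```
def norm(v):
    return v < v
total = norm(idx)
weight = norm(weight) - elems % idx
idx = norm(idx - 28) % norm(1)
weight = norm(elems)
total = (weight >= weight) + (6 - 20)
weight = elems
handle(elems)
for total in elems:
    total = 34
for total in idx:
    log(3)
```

Transformed code:
total = idx < idx
weight = (weight < weight) - elems % idx
idx = (idx - 28 < idx - 28) % (1 < 1)
weight = elems < elems
total = (weight >= weight) + (6 - 20)
weight = elems
handle(elems)
for total in elems:
    total = 34
for total in idx:
    log(3)

for total in idx:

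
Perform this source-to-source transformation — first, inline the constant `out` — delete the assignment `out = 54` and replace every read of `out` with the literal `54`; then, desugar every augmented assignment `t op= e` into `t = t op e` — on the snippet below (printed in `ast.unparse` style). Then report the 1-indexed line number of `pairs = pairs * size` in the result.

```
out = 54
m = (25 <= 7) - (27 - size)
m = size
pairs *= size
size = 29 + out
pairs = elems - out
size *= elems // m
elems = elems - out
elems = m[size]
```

3

Transformed code:
m = (25 <= 7) - (27 - size)
m = size
pairs = pairs * size
size = 29 + 54
pairs = elems - 54
size = size * (elems // m)
elems = elems - 54
elems = m[size]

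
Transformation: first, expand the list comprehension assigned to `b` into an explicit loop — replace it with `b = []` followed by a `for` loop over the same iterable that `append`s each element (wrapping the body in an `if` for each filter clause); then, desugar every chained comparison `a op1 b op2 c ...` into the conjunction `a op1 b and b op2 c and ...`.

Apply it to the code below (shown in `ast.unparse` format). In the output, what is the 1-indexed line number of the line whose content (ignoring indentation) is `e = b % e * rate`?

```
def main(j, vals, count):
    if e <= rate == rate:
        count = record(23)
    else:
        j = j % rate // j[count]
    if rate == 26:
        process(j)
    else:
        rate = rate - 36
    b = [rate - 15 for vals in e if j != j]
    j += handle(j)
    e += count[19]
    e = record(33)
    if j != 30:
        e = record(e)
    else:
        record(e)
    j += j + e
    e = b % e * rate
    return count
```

22

Transformed code:
def main(j, vals, count):
    if e <= rate and rate == rate:
        count = record(23)
    else:
        j = j % rate // j[count]
    if rate == 26:
        process(j)
    else:
        rate = rate - 36
    b = []
    for vals in e:
        if j != j:
            b.append(rate - 15)
    j += handle(j)
    e += count[19]
    e = record(33)
    if j != 30:
        e = record(e)
    else:
        record(e)
    j += j + e
    e = b % e * rate
    return count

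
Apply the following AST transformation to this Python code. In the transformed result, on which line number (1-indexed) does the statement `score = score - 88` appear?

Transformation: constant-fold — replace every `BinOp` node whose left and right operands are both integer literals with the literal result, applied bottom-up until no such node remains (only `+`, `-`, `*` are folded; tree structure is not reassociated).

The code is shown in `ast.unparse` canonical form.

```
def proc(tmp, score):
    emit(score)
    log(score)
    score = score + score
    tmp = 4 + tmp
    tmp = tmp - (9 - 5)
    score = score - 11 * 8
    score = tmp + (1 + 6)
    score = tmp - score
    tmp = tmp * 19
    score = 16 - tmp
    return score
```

Transformed code:
def proc(tmp, score):
    emit(score)
    log(score)
    score = score + score
    tmp = 4 + tmp
    tmp = tmp - 4
    score = score - 88
    score = tmp + 7
    score = tmp - score
    tmp = tmp * 19
    score = 16 - tmp
    return score

7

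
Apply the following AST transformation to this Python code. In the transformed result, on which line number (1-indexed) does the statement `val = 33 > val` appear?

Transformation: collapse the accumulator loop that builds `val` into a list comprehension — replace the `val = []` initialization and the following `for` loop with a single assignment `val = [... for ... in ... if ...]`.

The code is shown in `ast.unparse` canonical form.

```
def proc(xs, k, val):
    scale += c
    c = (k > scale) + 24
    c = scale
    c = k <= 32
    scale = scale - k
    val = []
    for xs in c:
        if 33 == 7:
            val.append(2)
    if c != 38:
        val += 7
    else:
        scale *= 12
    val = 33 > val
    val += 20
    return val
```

12

Transformed code:
def proc(xs, k, val):
    scale += c
    c = (k > scale) + 24
    c = scale
    c = k <= 32
    scale = scale - k
    val = [2 for xs in c if 33 == 7]
    if c != 38:
        val += 7
    else:
        scale *= 12
    val = 33 > val
    val += 20
    return val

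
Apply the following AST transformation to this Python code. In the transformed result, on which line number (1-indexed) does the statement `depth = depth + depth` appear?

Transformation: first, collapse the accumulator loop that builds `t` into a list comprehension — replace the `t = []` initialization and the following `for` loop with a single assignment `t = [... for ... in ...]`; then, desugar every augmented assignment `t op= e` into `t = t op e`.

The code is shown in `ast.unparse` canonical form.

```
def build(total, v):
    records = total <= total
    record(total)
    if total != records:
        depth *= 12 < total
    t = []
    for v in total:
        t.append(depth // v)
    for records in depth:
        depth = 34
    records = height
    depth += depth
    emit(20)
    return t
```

10

Transformed code:
def build(total, v):
    records = total <= total
    record(total)
    if total != records:
        depth = depth * (12 < total)
    t = [depth // v for v in total]
    for records in depth:
        depth = 34
    records = height
    depth = depth + depth
    emit(20)
    return t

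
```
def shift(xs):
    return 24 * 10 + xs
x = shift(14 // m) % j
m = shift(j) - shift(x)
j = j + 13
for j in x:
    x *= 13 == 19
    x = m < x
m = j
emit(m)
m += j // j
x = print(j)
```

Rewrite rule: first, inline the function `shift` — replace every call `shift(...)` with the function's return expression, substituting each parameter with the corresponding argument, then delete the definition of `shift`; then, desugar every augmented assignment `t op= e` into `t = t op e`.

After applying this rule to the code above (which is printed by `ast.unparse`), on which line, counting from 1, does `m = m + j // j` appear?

9

Transformed code:
x = (24 * 10 + 14 // m) % j
m = 24 * 10 + j - (24 * 10 + x)
j = j + 13
for j in x:
    x = x * (13 == 19)
    x = m < x
m = j
emit(m)
m = m + j // j
x = print(j)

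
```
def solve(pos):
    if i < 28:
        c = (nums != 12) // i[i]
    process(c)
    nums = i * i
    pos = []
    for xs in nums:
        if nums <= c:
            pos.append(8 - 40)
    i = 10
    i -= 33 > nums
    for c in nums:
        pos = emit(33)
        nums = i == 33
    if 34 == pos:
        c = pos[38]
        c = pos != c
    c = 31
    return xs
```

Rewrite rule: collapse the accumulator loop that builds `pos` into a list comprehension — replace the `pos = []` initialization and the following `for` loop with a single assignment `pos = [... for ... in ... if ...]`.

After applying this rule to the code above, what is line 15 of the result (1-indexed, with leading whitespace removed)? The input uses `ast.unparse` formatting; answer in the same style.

c = 31

Transformed code:
def solve(pos):
    if i < 28:
        c = (nums != 12) // i[i]
    process(c)
    nums = i * i
    pos = [8 - 40 for xs in nums if nums <= c]
    i = 10
    i -= 33 > nums
    for c in nums:
        pos = emit(33)
        nums = i == 33
    if 34 == pos:
        c = pos[38]
        c = pos != c
    c = 31
    return xs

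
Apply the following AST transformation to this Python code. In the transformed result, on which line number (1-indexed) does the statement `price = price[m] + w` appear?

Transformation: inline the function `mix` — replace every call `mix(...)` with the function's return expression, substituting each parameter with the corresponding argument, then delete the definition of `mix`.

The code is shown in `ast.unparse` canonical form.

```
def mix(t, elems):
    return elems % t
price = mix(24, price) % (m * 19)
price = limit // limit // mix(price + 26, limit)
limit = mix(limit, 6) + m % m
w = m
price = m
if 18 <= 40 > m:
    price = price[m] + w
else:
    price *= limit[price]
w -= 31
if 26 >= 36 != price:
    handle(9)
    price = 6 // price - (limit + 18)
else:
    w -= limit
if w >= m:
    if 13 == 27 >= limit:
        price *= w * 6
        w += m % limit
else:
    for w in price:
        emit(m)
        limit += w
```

Transformed code:
price = price % 24 % (m * 19)
price = limit // limit // (limit % (price + 26))
limit = 6 % limit + m % m
w = m
price = m
if 18 <= 40 > m:
    price = price[m] + w
else:
    price *= limit[price]
w -= 31
if 26 >= 36 != price:
    handle(9)
    price = 6 // price - (limit + 18)
else:
    w -= limit
if w >= m:
    if 13 == 27 >= limit:
        price *= w * 6
        w += m % limit
else:
    for w in price:
        emit(m)
        limit += w

7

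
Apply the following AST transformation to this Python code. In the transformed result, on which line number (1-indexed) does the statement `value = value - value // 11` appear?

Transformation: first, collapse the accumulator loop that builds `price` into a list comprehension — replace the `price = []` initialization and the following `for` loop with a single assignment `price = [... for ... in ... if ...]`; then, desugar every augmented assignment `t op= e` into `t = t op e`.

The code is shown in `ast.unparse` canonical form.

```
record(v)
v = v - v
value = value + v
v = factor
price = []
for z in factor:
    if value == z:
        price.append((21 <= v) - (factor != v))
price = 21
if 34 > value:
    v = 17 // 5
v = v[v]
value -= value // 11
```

10

Transformed code:
record(v)
v = v - v
value = value + v
v = factor
price = [(21 <= v) - (factor != v) for z in factor if value == z]
price = 21
if 34 > value:
    v = 17 // 5
v = v[v]
value = value - value // 11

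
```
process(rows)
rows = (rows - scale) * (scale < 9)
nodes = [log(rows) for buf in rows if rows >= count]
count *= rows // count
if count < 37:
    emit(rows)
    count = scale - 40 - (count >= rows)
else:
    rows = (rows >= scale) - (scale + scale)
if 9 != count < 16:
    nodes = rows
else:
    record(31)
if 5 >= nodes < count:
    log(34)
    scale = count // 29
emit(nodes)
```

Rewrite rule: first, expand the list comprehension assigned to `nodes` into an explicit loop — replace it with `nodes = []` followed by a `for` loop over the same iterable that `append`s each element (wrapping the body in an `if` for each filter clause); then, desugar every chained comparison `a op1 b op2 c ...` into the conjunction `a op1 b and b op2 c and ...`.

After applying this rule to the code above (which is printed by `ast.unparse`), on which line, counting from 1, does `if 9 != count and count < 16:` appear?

Transformed code:
process(rows)
rows = (rows - scale) * (scale < 9)
nodes = []
for buf in rows:
    if rows >= count:
        nodes.append(log(rows))
count *= rows // count
if count < 37:
    emit(rows)
    count = scale - 40 - (count >= rows)
else:
    rows = (rows >= scale) - (scale + scale)
if 9 != count and count < 16:
    nodes = rows
else:
    record(31)
if 5 >= nodes and nodes < count:
    log(34)
    scale = count // 29
emit(nodes)

13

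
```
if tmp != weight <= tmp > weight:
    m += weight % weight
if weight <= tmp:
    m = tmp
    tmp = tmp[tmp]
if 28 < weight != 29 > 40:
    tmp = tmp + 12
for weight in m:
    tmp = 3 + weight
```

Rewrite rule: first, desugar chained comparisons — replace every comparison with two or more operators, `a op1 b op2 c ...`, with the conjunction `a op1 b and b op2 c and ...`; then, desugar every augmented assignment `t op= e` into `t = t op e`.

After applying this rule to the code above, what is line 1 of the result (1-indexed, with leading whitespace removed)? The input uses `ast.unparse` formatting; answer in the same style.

if tmp != weight and weight <= tmp and (tmp > weight):

Transformed code:
if tmp != weight and weight <= tmp and (tmp > weight):
    m = m + weight % weight
if weight <= tmp:
    m = tmp
    tmp = tmp[tmp]
if 28 < weight and weight != 29 and (29 > 40):
    tmp = tmp + 12
for weight in m:
    tmp = 3 + weight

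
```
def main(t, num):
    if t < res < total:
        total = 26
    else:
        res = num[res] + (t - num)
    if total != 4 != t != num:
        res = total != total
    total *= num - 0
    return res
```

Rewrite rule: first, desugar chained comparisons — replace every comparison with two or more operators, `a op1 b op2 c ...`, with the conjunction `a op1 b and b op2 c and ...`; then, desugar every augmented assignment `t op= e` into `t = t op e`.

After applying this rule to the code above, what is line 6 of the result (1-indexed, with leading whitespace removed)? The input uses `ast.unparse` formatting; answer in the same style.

Transformed code:
def main(t, num):
    if t < res and res < total:
        total = 26
    else:
        res = num[res] + (t - num)
    if total != 4 and 4 != t and (t != num):
        res = total != total
    total = total * (num - 0)
    return res

if total != 4 and 4 != t and (t != num):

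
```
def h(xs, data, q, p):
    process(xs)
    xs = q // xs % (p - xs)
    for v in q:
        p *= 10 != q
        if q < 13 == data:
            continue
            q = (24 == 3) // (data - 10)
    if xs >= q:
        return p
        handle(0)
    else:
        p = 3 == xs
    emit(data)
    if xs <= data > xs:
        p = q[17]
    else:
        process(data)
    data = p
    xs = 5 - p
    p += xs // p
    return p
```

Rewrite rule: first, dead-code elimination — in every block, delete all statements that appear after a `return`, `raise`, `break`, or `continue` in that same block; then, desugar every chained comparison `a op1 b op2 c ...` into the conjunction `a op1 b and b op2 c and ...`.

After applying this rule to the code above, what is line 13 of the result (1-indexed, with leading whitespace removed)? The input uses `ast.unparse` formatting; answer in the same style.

Transformed code:
def h(xs, data, q, p):
    process(xs)
    xs = q // xs % (p - xs)
    for v in q:
        p *= 10 != q
        if q < 13 and 13 == data:
            continue
    if xs >= q:
        return p
    else:
        p = 3 == xs
    emit(data)
    if xs <= data and data > xs:
        p = q[17]
    else:
        process(data)
    data = p
    xs = 5 - p
    p += xs // p
    return p

if xs <= data and data > xs:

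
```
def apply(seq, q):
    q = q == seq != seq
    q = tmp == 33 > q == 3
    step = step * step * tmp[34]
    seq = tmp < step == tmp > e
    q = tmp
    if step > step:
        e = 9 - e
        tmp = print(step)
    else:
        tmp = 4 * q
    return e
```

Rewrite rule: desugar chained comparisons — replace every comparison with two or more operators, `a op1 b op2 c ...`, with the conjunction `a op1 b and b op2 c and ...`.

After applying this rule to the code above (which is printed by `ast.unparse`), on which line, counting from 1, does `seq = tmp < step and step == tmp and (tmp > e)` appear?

Transformed code:
def apply(seq, q):
    q = q == seq and seq != seq
    q = tmp == 33 and 33 > q and (q == 3)
    step = step * step * tmp[34]
    seq = tmp < step and step == tmp and (tmp > e)
    q = tmp
    if step > step:
        e = 9 - e
        tmp = print(step)
    else:
        tmp = 4 * q
    return e

5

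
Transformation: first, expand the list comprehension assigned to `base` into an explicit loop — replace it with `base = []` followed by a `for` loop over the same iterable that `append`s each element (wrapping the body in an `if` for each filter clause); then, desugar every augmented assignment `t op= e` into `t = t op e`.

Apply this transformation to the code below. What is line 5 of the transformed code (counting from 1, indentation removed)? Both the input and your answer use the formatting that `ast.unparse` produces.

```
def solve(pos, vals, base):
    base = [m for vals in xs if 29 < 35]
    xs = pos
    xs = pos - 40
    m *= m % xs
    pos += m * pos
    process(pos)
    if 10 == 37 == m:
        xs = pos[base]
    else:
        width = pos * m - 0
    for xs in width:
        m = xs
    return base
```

Transformed code:
def solve(pos, vals, base):
    base = []
    for vals in xs:
        if 29 < 35:
            base.append(m)
    xs = pos
    xs = pos - 40
    m = m * (m % xs)
    pos = pos + m * pos
    process(pos)
    if 10 == 37 == m:
        xs = pos[base]
    else:
        width = pos * m - 0
    for xs in width:
        m = xs
    return base

base.append(m)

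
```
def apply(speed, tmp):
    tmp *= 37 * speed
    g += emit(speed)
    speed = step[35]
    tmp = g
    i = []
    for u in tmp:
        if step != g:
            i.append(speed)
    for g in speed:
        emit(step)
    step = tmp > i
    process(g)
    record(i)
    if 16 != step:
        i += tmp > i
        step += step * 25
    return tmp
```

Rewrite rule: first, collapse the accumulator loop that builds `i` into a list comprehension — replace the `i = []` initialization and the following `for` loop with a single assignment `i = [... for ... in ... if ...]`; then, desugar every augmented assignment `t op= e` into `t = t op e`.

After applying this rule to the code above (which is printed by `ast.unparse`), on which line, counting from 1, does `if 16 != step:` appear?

12

Transformed code:
def apply(speed, tmp):
    tmp = tmp * (37 * speed)
    g = g + emit(speed)
    speed = step[35]
    tmp = g
    i = [speed for u in tmp if step != g]
    for g in speed:
        emit(step)
    step = tmp > i
    process(g)
    record(i)
    if 16 != step:
        i = i + (tmp > i)
        step = step + step * 25
    return tmp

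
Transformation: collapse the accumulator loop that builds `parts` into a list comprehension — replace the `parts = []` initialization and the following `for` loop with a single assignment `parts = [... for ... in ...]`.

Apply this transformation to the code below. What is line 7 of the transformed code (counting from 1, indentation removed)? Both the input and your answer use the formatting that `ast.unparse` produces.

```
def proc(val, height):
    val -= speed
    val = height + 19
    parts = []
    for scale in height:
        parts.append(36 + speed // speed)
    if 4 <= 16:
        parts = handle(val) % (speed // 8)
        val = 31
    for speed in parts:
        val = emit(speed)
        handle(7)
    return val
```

Transformed code:
def proc(val, height):
    val -= speed
    val = height + 19
    parts = [36 + speed // speed for scale in height]
    if 4 <= 16:
        parts = handle(val) % (speed // 8)
        val = 31
    for speed in parts:
        val = emit(speed)
        handle(7)
    return val

val = 31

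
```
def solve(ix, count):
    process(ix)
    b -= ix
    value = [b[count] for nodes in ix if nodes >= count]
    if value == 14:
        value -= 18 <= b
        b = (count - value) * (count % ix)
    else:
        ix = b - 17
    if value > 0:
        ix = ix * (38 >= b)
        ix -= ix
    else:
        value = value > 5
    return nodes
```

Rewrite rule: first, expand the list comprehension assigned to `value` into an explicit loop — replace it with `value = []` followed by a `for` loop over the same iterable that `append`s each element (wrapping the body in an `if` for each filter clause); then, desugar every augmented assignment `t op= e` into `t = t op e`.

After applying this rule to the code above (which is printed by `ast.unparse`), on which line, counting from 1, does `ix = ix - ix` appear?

Transformed code:
def solve(ix, count):
    process(ix)
    b = b - ix
    value = []
    for nodes in ix:
        if nodes >= count:
            value.append(b[count])
    if value == 14:
        value = value - (18 <= b)
        b = (count - value) * (count % ix)
    else:
        ix = b - 17
    if value > 0:
        ix = ix * (38 >= b)
        ix = ix - ix
    else:
        value = value > 5
    return nodes

15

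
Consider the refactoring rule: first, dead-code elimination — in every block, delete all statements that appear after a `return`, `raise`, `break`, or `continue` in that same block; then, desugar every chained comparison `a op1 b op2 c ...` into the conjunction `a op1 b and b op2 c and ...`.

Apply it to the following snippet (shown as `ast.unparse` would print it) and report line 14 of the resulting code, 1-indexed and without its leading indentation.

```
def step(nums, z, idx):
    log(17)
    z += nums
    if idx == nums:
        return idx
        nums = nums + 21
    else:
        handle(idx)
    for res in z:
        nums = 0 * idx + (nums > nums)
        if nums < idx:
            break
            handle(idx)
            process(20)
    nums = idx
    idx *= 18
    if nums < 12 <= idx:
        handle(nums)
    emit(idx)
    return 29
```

if nums < 12 and 12 <= idx:

Transformed code:
def step(nums, z, idx):
    log(17)
    z += nums
    if idx == nums:
        return idx
    else:
        handle(idx)
    for res in z:
        nums = 0 * idx + (nums > nums)
        if nums < idx:
            break
    nums = idx
    idx *= 18
    if nums < 12 and 12 <= idx:
        handle(nums)
    emit(idx)
    return 29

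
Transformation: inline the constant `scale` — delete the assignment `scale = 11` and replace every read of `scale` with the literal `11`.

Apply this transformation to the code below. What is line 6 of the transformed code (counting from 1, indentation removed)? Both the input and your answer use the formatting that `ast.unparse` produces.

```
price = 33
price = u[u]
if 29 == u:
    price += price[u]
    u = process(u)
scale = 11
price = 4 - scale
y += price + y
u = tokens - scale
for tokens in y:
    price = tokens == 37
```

price = 4 - 11

Transformed code:
price = 33
price = u[u]
if 29 == u:
    price += price[u]
    u = process(u)
price = 4 - 11
y += price + y
u = tokens - 11
for tokens in y:
    price = tokens == 37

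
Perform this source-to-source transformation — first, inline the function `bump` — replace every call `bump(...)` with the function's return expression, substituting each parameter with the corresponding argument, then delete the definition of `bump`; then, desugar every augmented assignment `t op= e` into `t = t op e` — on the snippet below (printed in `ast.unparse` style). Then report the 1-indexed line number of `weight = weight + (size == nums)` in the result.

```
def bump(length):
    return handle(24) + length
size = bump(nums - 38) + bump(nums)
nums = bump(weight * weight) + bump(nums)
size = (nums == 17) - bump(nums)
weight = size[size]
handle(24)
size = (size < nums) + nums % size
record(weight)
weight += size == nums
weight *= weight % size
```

Transformed code:
size = handle(24) + (nums - 38) + (handle(24) + nums)
nums = handle(24) + weight * weight + (handle(24) + nums)
size = (nums == 17) - (handle(24) + nums)
weight = size[size]
handle(24)
size = (size < nums) + nums % size
record(weight)
weight = weight + (size == nums)
weight = weight * (weight % size)

8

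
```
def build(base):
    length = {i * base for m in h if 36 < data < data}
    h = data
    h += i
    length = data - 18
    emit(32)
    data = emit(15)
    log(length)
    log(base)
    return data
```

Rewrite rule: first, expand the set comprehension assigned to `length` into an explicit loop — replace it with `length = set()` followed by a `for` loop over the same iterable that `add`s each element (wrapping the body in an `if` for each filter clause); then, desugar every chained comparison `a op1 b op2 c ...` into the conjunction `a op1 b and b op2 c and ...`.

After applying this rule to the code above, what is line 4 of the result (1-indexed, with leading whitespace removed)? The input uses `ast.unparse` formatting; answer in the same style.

if 36 < data and data < data:

Transformed code:
def build(base):
    length = set()
    for m in h:
        if 36 < data and data < data:
            length.add(i * base)
    h = data
    h += i
    length = data - 18
    emit(32)
    data = emit(15)
    log(length)
    log(base)
    return data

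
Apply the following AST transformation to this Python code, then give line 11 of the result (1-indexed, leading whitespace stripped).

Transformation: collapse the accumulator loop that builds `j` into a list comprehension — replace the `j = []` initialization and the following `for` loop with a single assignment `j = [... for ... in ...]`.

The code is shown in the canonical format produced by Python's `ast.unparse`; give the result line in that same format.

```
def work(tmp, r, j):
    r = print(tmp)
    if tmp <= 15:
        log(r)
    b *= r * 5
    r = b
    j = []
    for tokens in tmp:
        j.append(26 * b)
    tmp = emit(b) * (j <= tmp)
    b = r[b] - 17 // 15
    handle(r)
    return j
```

return j

Transformed code:
def work(tmp, r, j):
    r = print(tmp)
    if tmp <= 15:
        log(r)
    b *= r * 5
    r = b
    j = [26 * b for tokens in tmp]
    tmp = emit(b) * (j <= tmp)
    b = r[b] - 17 // 15
    handle(r)
    return j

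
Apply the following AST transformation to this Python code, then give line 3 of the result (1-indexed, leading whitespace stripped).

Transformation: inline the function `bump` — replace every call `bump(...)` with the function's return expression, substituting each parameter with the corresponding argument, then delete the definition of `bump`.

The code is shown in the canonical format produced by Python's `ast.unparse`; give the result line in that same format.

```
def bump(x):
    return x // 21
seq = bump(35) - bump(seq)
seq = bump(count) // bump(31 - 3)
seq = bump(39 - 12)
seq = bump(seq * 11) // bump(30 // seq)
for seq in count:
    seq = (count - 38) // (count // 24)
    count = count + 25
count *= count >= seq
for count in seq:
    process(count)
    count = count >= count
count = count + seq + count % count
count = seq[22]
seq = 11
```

seq = (39 - 12) // 21

Transformed code:
seq = 35 // 21 - seq // 21
seq = count // 21 // ((31 - 3) // 21)
seq = (39 - 12) // 21
seq = seq * 11 // 21 // (30 // seq // 21)
for seq in count:
    seq = (count - 38) // (count // 24)
    count = count + 25
count *= count >= seq
for count in seq:
    process(count)
    count = count >= count
count = count + seq + count % count
count = seq[22]
seq = 11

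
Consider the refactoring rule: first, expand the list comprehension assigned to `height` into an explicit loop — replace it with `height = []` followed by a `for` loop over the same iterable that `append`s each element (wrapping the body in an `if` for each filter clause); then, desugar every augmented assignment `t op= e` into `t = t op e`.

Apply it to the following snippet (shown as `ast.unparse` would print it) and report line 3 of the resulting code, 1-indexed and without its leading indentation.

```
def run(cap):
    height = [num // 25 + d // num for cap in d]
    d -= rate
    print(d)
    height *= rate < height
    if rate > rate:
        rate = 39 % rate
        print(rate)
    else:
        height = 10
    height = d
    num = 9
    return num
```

Transformed code:
def run(cap):
    height = []
    for cap in d:
        height.append(num // 25 + d // num)
    d = d - rate
    print(d)
    height = height * (rate < height)
    if rate > rate:
        rate = 39 % rate
        print(rate)
    else:
        height = 10
    height = d
    num = 9
    return num

for cap in d:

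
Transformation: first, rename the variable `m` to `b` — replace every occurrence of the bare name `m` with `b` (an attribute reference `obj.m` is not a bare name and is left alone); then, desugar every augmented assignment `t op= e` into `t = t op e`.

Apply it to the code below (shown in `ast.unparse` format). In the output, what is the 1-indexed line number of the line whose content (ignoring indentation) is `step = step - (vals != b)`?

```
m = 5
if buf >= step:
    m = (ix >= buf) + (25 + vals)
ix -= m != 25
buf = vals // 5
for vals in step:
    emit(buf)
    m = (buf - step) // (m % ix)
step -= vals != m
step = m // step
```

Transformed code:
b = 5
if buf >= step:
    b = (ix >= buf) + (25 + vals)
ix = ix - (b != 25)
buf = vals // 5
for vals in step:
    emit(buf)
    b = (buf - step) // (b % ix)
step = step - (vals != b)
step = b // step

9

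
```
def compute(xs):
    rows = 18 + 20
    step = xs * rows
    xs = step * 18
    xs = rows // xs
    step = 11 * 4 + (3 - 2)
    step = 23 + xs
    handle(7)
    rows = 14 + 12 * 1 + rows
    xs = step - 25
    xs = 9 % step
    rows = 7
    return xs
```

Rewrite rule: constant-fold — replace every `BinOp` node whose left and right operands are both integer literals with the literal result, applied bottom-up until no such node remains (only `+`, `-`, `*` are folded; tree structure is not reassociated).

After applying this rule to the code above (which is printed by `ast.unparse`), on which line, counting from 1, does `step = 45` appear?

6

Transformed code:
def compute(xs):
    rows = 38
    step = xs * rows
    xs = step * 18
    xs = rows // xs
    step = 45
    step = 23 + xs
    handle(7)
    rows = 26 + rows
    xs = step - 25
    xs = 9 % step
    rows = 7
    return xs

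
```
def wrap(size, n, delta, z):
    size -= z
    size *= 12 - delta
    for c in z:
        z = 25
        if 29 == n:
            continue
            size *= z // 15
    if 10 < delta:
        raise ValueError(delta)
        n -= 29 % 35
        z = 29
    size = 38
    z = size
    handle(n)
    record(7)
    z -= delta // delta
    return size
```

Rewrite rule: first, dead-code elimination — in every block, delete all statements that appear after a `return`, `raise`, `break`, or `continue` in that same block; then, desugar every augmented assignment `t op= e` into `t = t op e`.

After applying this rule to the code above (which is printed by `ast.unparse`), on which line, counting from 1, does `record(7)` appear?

Transformed code:
def wrap(size, n, delta, z):
    size = size - z
    size = size * (12 - delta)
    for c in z:
        z = 25
        if 29 == n:
            continue
    if 10 < delta:
        raise ValueError(delta)
    size = 38
    z = size
    handle(n)
    record(7)
    z = z - delta // delta
    return size

13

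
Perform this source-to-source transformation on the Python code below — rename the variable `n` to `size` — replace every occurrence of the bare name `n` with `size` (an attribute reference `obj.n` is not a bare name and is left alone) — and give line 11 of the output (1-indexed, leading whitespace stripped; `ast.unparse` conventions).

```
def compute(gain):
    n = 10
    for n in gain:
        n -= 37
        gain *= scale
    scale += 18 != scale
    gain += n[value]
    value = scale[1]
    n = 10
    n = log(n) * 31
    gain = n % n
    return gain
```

Transformed code:
def compute(gain):
    size = 10
    for size in gain:
        size -= 37
        gain *= scale
    scale += 18 != scale
    gain += size[value]
    value = scale[1]
    size = 10
    size = log(size) * 31
    gain = size % size
    return gain

gain = size % size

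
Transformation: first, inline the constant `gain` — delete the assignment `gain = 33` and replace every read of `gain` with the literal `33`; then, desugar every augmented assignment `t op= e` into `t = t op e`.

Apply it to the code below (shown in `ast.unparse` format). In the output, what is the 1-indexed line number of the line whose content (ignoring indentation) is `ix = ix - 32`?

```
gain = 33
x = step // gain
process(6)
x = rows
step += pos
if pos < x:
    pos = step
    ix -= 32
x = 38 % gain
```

Transformed code:
x = step // 33
process(6)
x = rows
step = step + pos
if pos < x:
    pos = step
    ix = ix - 32
x = 38 % 33

7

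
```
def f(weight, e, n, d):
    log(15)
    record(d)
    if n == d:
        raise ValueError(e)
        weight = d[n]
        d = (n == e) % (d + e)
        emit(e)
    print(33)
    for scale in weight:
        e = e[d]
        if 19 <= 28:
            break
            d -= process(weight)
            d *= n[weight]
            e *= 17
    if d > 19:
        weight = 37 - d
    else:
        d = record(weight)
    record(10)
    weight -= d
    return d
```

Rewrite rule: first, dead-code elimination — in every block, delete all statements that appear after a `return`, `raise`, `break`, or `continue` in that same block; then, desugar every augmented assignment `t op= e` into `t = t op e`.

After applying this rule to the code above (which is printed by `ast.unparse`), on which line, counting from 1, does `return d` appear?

17

Transformed code:
def f(weight, e, n, d):
    log(15)
    record(d)
    if n == d:
        raise ValueError(e)
    print(33)
    for scale in weight:
        e = e[d]
        if 19 <= 28:
            break
    if d > 19:
        weight = 37 - d
    else:
        d = record(weight)
    record(10)
    weight = weight - d
    return d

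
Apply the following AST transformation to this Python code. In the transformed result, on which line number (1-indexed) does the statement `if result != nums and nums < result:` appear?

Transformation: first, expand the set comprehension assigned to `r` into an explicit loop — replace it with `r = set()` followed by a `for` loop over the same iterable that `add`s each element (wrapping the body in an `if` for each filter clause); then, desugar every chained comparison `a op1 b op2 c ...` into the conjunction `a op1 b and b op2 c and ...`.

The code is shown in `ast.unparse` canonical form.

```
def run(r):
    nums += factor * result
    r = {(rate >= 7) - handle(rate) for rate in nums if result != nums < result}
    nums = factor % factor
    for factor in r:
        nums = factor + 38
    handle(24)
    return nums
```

Transformed code:
def run(r):
    nums += factor * result
    r = set()
    for rate in nums:
        if result != nums and nums < result:
            r.add((rate >= 7) - handle(rate))
    nums = factor % factor
    for factor in r:
        nums = factor + 38
    handle(24)
    return nums

5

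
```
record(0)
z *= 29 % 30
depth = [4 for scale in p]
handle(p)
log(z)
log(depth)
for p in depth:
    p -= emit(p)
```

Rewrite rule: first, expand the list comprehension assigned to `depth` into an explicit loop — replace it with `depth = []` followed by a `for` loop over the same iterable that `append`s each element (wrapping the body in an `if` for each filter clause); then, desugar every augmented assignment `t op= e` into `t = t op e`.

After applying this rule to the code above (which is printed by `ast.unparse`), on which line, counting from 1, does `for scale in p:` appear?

4

Transformed code:
record(0)
z = z * (29 % 30)
depth = []
for scale in p:
    depth.append(4)
handle(p)
log(z)
log(depth)
for p in depth:
    p = p - emit(p)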